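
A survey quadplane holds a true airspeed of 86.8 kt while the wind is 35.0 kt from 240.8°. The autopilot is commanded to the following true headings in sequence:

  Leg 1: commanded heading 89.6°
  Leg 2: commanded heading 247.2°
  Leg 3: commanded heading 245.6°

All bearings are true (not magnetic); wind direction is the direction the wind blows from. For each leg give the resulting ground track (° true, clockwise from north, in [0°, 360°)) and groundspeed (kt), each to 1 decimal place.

Leg 1: track=81.4°, groundspeed=118.7 kt
Leg 2: track=251.5°, groundspeed=52.2 kt
Leg 3: track=248.8°, groundspeed=52.0 kt

Leg 1: heading 89.6°; drift -8.2° → track 81.4°, groundspeed 118.7 kt
Leg 2: heading 247.2°; drift +4.3° → track 251.5°, groundspeed 52.2 kt
Leg 3: heading 245.6°; drift +3.2° → track 248.8°, groundspeed 52.0 kt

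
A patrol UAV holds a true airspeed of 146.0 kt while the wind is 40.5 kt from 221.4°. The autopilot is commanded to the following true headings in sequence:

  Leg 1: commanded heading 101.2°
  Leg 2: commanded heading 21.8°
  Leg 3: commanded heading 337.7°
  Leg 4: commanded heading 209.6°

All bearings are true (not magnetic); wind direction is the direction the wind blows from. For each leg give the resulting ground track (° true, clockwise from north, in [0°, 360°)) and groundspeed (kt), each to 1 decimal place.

Leg 1: heading 101.2°; drift -11.9° → track 89.3°, groundspeed 170.0 kt
Leg 2: heading 21.8°; drift +4.2° → track 26.0°, groundspeed 184.7 kt
Leg 3: heading 337.7°; drift +12.5° → track 350.2°, groundspeed 167.9 kt
Leg 4: heading 209.6°; drift -4.5° → track 205.1°, groundspeed 106.7 kt

Leg 1: track=89.3°, groundspeed=170.0 kt
Leg 2: track=26.0°, groundspeed=184.7 kt
Leg 3: track=350.2°, groundspeed=167.9 kt
Leg 4: track=205.1°, groundspeed=106.7 kt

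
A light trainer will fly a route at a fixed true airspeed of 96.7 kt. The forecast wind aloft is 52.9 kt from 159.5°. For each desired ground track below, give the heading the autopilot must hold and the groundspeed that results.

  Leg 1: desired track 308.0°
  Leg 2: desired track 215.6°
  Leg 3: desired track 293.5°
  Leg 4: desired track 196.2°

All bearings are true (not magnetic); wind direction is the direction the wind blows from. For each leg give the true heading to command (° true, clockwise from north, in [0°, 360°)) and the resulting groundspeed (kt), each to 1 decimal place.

Leg 1: heading=291.4°, groundspeed=137.8 kt
Leg 2: heading=188.6°, groundspeed=56.7 kt
Leg 3: heading=270.3°, groundspeed=125.6 kt
Leg 4: heading=177.1°, groundspeed=49.0 kt

Leg 1: desired track 308.0°; wind correction -16.6° → command heading 291.4°, groundspeed 137.8 kt
Leg 2: desired track 215.6°; wind correction -27.0° → command heading 188.6°, groundspeed 56.7 kt
Leg 3: desired track 293.5°; wind correction -23.2° → command heading 270.3°, groundspeed 125.6 kt
Leg 4: desired track 196.2°; wind correction -19.1° → command heading 177.1°, groundspeed 49.0 kt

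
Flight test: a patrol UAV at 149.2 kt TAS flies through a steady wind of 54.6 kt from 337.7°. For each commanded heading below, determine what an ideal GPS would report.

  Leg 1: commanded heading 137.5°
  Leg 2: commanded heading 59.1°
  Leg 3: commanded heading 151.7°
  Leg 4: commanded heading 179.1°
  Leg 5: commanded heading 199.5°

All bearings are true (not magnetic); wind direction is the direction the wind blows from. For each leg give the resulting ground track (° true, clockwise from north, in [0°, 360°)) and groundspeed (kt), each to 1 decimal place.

Leg 1: heading 137.5°; drift +5.4° → track 142.9°, groundspeed 201.3 kt
Leg 2: heading 59.1°; drift +20.9° → track 80.0°, groundspeed 151.0 kt
Leg 3: heading 151.7°; drift +1.6° → track 153.3°, groundspeed 203.6 kt
Leg 4: heading 179.1°; drift -5.7° → track 173.4°, groundspeed 201.0 kt
Leg 5: heading 199.5°; drift -10.8° → track 188.7°, groundspeed 193.4 kt

Leg 1: track=142.9°, groundspeed=201.3 kt
Leg 2: track=80.0°, groundspeed=151.0 kt
Leg 3: track=153.3°, groundspeed=203.6 kt
Leg 4: track=173.4°, groundspeed=201.0 kt
Leg 5: track=188.7°, groundspeed=193.4 kt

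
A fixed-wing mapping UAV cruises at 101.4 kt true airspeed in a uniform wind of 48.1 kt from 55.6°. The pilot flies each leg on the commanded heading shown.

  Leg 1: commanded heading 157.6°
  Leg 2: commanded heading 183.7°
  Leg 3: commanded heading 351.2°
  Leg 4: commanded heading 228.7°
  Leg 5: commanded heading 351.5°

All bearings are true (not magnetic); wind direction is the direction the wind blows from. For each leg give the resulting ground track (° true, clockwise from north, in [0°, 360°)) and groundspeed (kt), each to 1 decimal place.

Leg 1: heading 157.6°; drift +22.9° → track 180.5°, groundspeed 120.9 kt
Leg 2: heading 183.7°; drift +16.1° → track 199.8°, groundspeed 136.4 kt
Leg 3: heading 351.2°; drift -28.3° → track 322.9°, groundspeed 91.5 kt
Leg 4: heading 228.7°; drift +2.2° → track 230.9°, groundspeed 149.3 kt
Leg 5: heading 351.5°; drift -28.3° → track 323.2°, groundspeed 91.3 kt

Leg 1: track=180.5°, groundspeed=120.9 kt
Leg 2: track=199.8°, groundspeed=136.4 kt
Leg 3: track=322.9°, groundspeed=91.5 kt
Leg 4: track=230.9°, groundspeed=149.3 kt
Leg 5: track=323.2°, groundspeed=91.3 kt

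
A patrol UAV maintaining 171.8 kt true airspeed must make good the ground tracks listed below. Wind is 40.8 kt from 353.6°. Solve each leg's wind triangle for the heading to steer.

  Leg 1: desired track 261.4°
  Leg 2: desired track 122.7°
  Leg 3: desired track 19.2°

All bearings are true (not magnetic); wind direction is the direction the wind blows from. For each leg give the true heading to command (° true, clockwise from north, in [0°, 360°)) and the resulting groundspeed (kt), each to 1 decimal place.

Leg 1: desired track 261.4°; wind correction +13.7° → command heading 275.1°, groundspeed 168.5 kt
Leg 2: desired track 122.7°; wind correction -10.6° → command heading 112.1°, groundspeed 194.6 kt
Leg 3: desired track 19.2°; wind correction -5.9° → command heading 13.3°, groundspeed 134.1 kt

Leg 1: heading=275.1°, groundspeed=168.5 kt
Leg 2: heading=112.1°, groundspeed=194.6 kt
Leg 3: heading=13.3°, groundspeed=134.1 kt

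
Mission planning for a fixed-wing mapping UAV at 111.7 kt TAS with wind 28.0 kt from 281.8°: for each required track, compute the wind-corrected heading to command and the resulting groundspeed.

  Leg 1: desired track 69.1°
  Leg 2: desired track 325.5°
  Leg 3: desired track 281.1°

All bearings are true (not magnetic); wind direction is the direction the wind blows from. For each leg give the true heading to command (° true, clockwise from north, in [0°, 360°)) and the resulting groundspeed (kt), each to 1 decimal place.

Leg 1: desired track 69.1°; wind correction -7.8° → command heading 61.3°, groundspeed 134.2 kt
Leg 2: desired track 325.5°; wind correction -10.0° → command heading 315.5°, groundspeed 89.8 kt
Leg 3: desired track 281.1°; wind correction +0.2° → command heading 281.3°, groundspeed 83.7 kt

Leg 1: heading=61.3°, groundspeed=134.2 kt
Leg 2: heading=315.5°, groundspeed=89.8 kt
Leg 3: heading=281.3°, groundspeed=83.7 kt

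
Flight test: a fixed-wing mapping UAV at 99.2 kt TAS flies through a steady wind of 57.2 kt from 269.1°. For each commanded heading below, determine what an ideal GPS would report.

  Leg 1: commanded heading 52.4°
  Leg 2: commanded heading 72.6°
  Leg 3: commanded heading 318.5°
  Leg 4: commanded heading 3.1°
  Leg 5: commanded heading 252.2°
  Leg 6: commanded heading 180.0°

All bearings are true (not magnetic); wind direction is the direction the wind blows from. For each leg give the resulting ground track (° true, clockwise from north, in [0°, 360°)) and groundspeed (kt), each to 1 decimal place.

Leg 1: heading 52.4°; drift +13.3° → track 65.7°, groundspeed 149.0 kt
Leg 2: heading 72.6°; drift +6.0° → track 78.6°, groundspeed 154.9 kt
Leg 3: heading 318.5°; drift +35.0° → track 353.5°, groundspeed 75.7 kt
Leg 4: heading 3.1°; drift +28.9° → track 32.0°, groundspeed 117.9 kt
Leg 5: heading 252.2°; drift -20.5° → track 231.7°, groundspeed 47.5 kt
Leg 6: heading 180.0°; drift -30.2° → track 149.8°, groundspeed 113.7 kt

Leg 1: track=65.7°, groundspeed=149.0 kt
Leg 2: track=78.6°, groundspeed=154.9 kt
Leg 3: track=353.5°, groundspeed=75.7 kt
Leg 4: track=32.0°, groundspeed=117.9 kt
Leg 5: track=231.7°, groundspeed=47.5 kt
Leg 6: track=149.8°, groundspeed=113.7 kt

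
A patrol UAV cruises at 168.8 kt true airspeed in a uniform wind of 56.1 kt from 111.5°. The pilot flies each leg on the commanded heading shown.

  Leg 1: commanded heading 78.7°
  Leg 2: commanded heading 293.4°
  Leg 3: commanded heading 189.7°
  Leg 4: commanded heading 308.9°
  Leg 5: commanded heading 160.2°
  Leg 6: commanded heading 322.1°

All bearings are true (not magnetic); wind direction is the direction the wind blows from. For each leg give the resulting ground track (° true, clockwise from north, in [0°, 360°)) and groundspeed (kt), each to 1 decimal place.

Leg 1: heading 78.7°; drift -14.0° → track 64.7°, groundspeed 125.4 kt
Leg 2: heading 293.4°; drift -0.5° → track 292.9°, groundspeed 224.9 kt
Leg 3: heading 189.7°; drift +19.2° → track 208.9°, groundspeed 166.6 kt
Leg 4: heading 308.9°; drift -4.3° → track 304.6°, groundspeed 223.0 kt
Leg 5: heading 160.2°; drift +17.7° → track 177.9°, groundspeed 138.3 kt
Leg 6: heading 322.1°; drift -7.5° → track 314.6°, groundspeed 219.0 kt

Leg 1: track=64.7°, groundspeed=125.4 kt
Leg 2: track=292.9°, groundspeed=224.9 kt
Leg 3: track=208.9°, groundspeed=166.6 kt
Leg 4: track=304.6°, groundspeed=223.0 kt
Leg 5: track=177.9°, groundspeed=138.3 kt
Leg 6: track=314.6°, groundspeed=219.0 kt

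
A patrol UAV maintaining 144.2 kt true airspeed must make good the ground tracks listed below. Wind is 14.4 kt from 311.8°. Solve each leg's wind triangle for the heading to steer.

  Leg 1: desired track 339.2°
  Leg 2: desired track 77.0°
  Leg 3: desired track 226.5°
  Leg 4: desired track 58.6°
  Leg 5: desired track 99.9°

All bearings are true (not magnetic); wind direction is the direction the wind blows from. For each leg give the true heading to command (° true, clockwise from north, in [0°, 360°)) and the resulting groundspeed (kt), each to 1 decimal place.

Leg 1: desired track 339.2°; wind correction -2.6° → command heading 336.6°, groundspeed 131.3 kt
Leg 2: desired track 77.0°; wind correction -4.7° → command heading 72.3°, groundspeed 152.0 kt
Leg 3: desired track 226.5°; wind correction +5.7° → command heading 232.2°, groundspeed 142.3 kt
Leg 4: desired track 58.6°; wind correction -5.5° → command heading 53.1°, groundspeed 147.7 kt
Leg 5: desired track 99.9°; wind correction -3.0° → command heading 96.9°, groundspeed 156.2 kt

Leg 1: heading=336.6°, groundspeed=131.3 kt
Leg 2: heading=72.3°, groundspeed=152.0 kt
Leg 3: heading=232.2°, groundspeed=142.3 kt
Leg 4: heading=53.1°, groundspeed=147.7 kt
Leg 5: heading=96.9°, groundspeed=156.2 kt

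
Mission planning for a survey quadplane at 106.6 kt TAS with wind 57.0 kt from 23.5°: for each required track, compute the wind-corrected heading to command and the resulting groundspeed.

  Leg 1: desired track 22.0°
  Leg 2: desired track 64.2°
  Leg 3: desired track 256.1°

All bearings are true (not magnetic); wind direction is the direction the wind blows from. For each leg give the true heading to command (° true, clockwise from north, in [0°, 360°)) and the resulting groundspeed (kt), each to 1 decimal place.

Leg 1: heading=22.8°, groundspeed=49.6 kt
Leg 2: heading=43.8°, groundspeed=56.7 kt
Leg 3: heading=281.2°, groundspeed=131.1 kt

Leg 1: desired track 22.0°; wind correction +0.8° → command heading 22.8°, groundspeed 49.6 kt
Leg 2: desired track 64.2°; wind correction -20.4° → command heading 43.8°, groundspeed 56.7 kt
Leg 3: desired track 256.1°; wind correction +25.1° → command heading 281.2°, groundspeed 131.1 kt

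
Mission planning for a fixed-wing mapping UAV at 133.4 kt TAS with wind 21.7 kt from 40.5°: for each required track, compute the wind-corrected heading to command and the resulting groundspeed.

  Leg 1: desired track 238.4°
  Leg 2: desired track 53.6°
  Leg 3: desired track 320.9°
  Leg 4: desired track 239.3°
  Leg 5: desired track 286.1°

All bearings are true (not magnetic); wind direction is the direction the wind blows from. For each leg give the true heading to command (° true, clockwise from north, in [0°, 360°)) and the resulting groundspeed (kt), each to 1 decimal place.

Leg 1: desired track 238.4°; wind correction +2.9° → command heading 241.3°, groundspeed 153.9 kt
Leg 2: desired track 53.6°; wind correction -2.1° → command heading 51.5°, groundspeed 112.2 kt
Leg 3: desired track 320.9°; wind correction +9.2° → command heading 330.1°, groundspeed 127.8 kt
Leg 4: desired track 239.3°; wind correction +3.0° → command heading 242.3°, groundspeed 153.8 kt
Leg 5: desired track 286.1°; wind correction +8.5° → command heading 294.6°, groundspeed 140.9 kt

Leg 1: heading=241.3°, groundspeed=153.9 kt
Leg 2: heading=51.5°, groundspeed=112.2 kt
Leg 3: heading=330.1°, groundspeed=127.8 kt
Leg 4: heading=242.3°, groundspeed=153.8 kt
Leg 5: heading=294.6°, groundspeed=140.9 kt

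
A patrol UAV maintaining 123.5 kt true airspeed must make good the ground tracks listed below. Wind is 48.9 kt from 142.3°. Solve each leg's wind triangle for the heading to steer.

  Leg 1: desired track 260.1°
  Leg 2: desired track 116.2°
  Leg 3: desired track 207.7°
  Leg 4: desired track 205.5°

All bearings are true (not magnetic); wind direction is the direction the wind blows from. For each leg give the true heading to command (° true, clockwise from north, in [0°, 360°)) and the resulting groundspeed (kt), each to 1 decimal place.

Leg 1: desired track 260.1°; wind correction -20.5° → command heading 239.6°, groundspeed 138.5 kt
Leg 2: desired track 116.2°; wind correction +10.0° → command heading 126.2°, groundspeed 77.7 kt
Leg 3: desired track 207.7°; wind correction -21.1° → command heading 186.6°, groundspeed 94.9 kt
Leg 4: desired track 205.5°; wind correction -20.7° → command heading 184.8°, groundspeed 93.5 kt

Leg 1: heading=239.6°, groundspeed=138.5 kt
Leg 2: heading=126.2°, groundspeed=77.7 kt
Leg 3: heading=186.6°, groundspeed=94.9 kt
Leg 4: heading=184.8°, groundspeed=93.5 kt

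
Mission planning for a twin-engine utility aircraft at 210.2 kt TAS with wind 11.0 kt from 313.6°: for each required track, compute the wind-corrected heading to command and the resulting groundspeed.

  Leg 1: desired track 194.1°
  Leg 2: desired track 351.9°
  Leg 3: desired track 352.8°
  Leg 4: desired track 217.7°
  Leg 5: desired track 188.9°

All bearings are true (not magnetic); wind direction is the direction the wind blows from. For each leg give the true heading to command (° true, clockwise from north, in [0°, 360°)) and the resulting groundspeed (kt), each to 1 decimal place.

Leg 1: heading=196.7°, groundspeed=215.4 kt
Leg 2: heading=350.0°, groundspeed=201.5 kt
Leg 3: heading=350.9°, groundspeed=201.6 kt
Leg 4: heading=220.7°, groundspeed=211.0 kt
Leg 5: heading=191.4°, groundspeed=216.3 kt

Leg 1: desired track 194.1°; wind correction +2.6° → command heading 196.7°, groundspeed 215.4 kt
Leg 2: desired track 351.9°; wind correction -1.9° → command heading 350.0°, groundspeed 201.5 kt
Leg 3: desired track 352.8°; wind correction -1.9° → command heading 350.9°, groundspeed 201.6 kt
Leg 4: desired track 217.7°; wind correction +3.0° → command heading 220.7°, groundspeed 211.0 kt
Leg 5: desired track 188.9°; wind correction +2.5° → command heading 191.4°, groundspeed 216.3 kt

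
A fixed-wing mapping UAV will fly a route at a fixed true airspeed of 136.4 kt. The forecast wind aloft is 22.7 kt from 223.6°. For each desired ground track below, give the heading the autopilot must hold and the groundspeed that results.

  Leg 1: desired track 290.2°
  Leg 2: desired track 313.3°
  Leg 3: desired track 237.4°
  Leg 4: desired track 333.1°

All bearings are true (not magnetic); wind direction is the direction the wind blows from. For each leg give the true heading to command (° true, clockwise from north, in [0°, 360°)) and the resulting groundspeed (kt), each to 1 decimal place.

Leg 1: heading=281.4°, groundspeed=125.8 kt
Leg 2: heading=303.7°, groundspeed=134.4 kt
Leg 3: heading=235.1°, groundspeed=114.2 kt
Leg 4: heading=324.1°, groundspeed=142.3 kt

Leg 1: desired track 290.2°; wind correction -8.8° → command heading 281.4°, groundspeed 125.8 kt
Leg 2: desired track 313.3°; wind correction -9.6° → command heading 303.7°, groundspeed 134.4 kt
Leg 3: desired track 237.4°; wind correction -2.3° → command heading 235.1°, groundspeed 114.2 kt
Leg 4: desired track 333.1°; wind correction -9.0° → command heading 324.1°, groundspeed 142.3 kt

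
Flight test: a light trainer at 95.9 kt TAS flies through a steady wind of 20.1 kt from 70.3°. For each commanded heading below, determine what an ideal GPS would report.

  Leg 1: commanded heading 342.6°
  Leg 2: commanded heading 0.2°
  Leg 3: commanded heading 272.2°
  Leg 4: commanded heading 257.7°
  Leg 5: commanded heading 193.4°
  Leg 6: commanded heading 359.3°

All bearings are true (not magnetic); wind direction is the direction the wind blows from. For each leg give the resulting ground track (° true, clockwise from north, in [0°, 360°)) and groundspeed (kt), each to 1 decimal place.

Leg 1: heading 342.6°; drift -11.9° → track 330.7°, groundspeed 97.2 kt
Leg 2: heading 0.2°; drift -12.0° → track 348.2°, groundspeed 91.0 kt
Leg 3: heading 272.2°; drift -3.7° → track 268.5°, groundspeed 114.8 kt
Leg 4: heading 257.7°; drift -1.3° → track 256.4°, groundspeed 115.9 kt
Leg 5: heading 193.4°; drift +9.0° → track 202.4°, groundspeed 108.2 kt
Leg 6: heading 359.3°; drift -12.0° → track 347.3°, groundspeed 91.4 kt

Leg 1: track=330.7°, groundspeed=97.2 kt
Leg 2: track=348.2°, groundspeed=91.0 kt
Leg 3: track=268.5°, groundspeed=114.8 kt
Leg 4: track=256.4°, groundspeed=115.9 kt
Leg 5: track=202.4°, groundspeed=108.2 kt
Leg 6: track=347.3°, groundspeed=91.4 kt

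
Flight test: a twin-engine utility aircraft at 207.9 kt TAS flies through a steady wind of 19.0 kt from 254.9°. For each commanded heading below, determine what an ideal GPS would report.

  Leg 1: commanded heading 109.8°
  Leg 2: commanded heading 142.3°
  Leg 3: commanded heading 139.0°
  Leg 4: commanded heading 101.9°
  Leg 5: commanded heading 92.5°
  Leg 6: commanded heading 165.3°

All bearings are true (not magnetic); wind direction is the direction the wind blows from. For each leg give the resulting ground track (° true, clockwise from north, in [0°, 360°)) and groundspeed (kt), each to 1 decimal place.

Leg 1: heading 109.8°; drift -2.8° → track 107.0°, groundspeed 223.7 kt
Leg 2: heading 142.3°; drift -4.7° → track 137.6°, groundspeed 215.9 kt
Leg 3: heading 139.0°; drift -4.5° → track 134.5°, groundspeed 216.9 kt
Leg 4: heading 101.9°; drift -2.2° → track 99.7°, groundspeed 225.0 kt
Leg 5: heading 92.5°; drift -1.5° → track 91.0°, groundspeed 226.1 kt
Leg 6: heading 165.3°; drift -5.2° → track 160.1°, groundspeed 208.6 kt

Leg 1: track=107.0°, groundspeed=223.7 kt
Leg 2: track=137.6°, groundspeed=215.9 kt
Leg 3: track=134.5°, groundspeed=216.9 kt
Leg 4: track=99.7°, groundspeed=225.0 kt
Leg 5: track=91.0°, groundspeed=226.1 kt
Leg 6: track=160.1°, groundspeed=208.6 kt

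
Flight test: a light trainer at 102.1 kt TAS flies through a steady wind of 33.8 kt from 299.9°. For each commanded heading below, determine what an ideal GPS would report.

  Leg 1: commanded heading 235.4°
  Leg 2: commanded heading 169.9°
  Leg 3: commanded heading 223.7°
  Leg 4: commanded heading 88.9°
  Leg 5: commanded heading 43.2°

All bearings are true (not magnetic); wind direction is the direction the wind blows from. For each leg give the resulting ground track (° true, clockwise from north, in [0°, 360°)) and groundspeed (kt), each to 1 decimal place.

Leg 1: heading 235.4°; drift -19.2° → track 216.2°, groundspeed 92.7 kt
Leg 2: heading 169.9°; drift -11.8° → track 158.1°, groundspeed 126.5 kt
Leg 3: heading 223.7°; drift -19.2° → track 204.5°, groundspeed 99.6 kt
Leg 4: heading 88.9°; drift +7.6° → track 96.5°, groundspeed 132.2 kt
Leg 5: heading 43.2°; drift +16.7° → track 59.9°, groundspeed 114.7 kt

Leg 1: track=216.2°, groundspeed=92.7 kt
Leg 2: track=158.1°, groundspeed=126.5 kt
Leg 3: track=204.5°, groundspeed=99.6 kt
Leg 4: track=96.5°, groundspeed=132.2 kt
Leg 5: track=59.9°, groundspeed=114.7 kt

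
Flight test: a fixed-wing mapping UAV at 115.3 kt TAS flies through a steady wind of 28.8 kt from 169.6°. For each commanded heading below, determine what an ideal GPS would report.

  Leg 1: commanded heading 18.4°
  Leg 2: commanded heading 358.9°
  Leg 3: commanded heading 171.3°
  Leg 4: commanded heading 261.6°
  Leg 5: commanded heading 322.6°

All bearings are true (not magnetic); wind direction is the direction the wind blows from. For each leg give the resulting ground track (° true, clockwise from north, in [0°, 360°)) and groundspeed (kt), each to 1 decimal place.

Leg 1: track=12.8°, groundspeed=141.2 kt
Leg 2: track=357.0°, groundspeed=143.8 kt
Leg 3: track=171.9°, groundspeed=86.5 kt
Leg 4: track=275.5°, groundspeed=119.8 kt
Leg 5: track=327.9°, groundspeed=141.6 kt

Leg 1: heading 18.4°; drift -5.6° → track 12.8°, groundspeed 141.2 kt
Leg 2: heading 358.9°; drift -1.9° → track 357.0°, groundspeed 143.8 kt
Leg 3: heading 171.3°; drift +0.6° → track 171.9°, groundspeed 86.5 kt
Leg 4: heading 261.6°; drift +13.9° → track 275.5°, groundspeed 119.8 kt
Leg 5: heading 322.6°; drift +5.3° → track 327.9°, groundspeed 141.6 kt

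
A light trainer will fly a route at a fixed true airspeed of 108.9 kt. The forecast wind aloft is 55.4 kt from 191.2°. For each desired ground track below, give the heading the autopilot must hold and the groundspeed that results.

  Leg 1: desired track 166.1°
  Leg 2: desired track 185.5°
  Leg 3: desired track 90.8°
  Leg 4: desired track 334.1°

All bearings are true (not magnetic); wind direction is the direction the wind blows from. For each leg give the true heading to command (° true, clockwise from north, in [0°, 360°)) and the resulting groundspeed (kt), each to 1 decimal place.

Leg 1: desired track 166.1°; wind correction +12.5° → command heading 178.6°, groundspeed 56.2 kt
Leg 2: desired track 185.5°; wind correction +2.9° → command heading 188.4°, groundspeed 53.6 kt
Leg 3: desired track 90.8°; wind correction +30.0° → command heading 120.8°, groundspeed 104.3 kt
Leg 4: desired track 334.1°; wind correction -17.9° → command heading 316.2°, groundspeed 147.8 kt

Leg 1: heading=178.6°, groundspeed=56.2 kt
Leg 2: heading=188.4°, groundspeed=53.6 kt
Leg 3: heading=120.8°, groundspeed=104.3 kt
Leg 4: heading=316.2°, groundspeed=147.8 kt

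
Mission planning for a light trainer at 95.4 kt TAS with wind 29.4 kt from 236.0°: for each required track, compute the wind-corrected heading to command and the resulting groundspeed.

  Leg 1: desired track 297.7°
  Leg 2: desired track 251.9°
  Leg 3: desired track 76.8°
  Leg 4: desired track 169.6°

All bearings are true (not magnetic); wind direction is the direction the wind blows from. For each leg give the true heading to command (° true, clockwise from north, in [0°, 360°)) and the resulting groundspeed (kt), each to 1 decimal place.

Leg 1: heading=282.0°, groundspeed=77.9 kt
Leg 2: heading=247.1°, groundspeed=66.8 kt
Leg 3: heading=83.1°, groundspeed=122.3 kt
Leg 4: heading=186.0°, groundspeed=79.7 kt

Leg 1: desired track 297.7°; wind correction -15.7° → command heading 282.0°, groundspeed 77.9 kt
Leg 2: desired track 251.9°; wind correction -4.8° → command heading 247.1°, groundspeed 66.8 kt
Leg 3: desired track 76.8°; wind correction +6.3° → command heading 83.1°, groundspeed 122.3 kt
Leg 4: desired track 169.6°; wind correction +16.4° → command heading 186.0°, groundspeed 79.7 kt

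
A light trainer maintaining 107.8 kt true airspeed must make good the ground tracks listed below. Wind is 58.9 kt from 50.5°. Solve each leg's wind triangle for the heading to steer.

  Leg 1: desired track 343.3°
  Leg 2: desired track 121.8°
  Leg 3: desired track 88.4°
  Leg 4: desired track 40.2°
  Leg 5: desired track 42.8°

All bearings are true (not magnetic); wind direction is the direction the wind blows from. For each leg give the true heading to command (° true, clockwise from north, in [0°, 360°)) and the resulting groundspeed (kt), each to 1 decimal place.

Leg 1: heading=13.5°, groundspeed=70.3 kt
Leg 2: heading=90.6°, groundspeed=73.4 kt
Leg 3: heading=68.8°, groundspeed=55.1 kt
Leg 4: heading=45.8°, groundspeed=49.3 kt
Leg 5: heading=47.0°, groundspeed=49.1 kt

Leg 1: desired track 343.3°; wind correction +30.2° → command heading 13.5°, groundspeed 70.3 kt
Leg 2: desired track 121.8°; wind correction -31.2° → command heading 90.6°, groundspeed 73.4 kt
Leg 3: desired track 88.4°; wind correction -19.6° → command heading 68.8°, groundspeed 55.1 kt
Leg 4: desired track 40.2°; wind correction +5.6° → command heading 45.8°, groundspeed 49.3 kt
Leg 5: desired track 42.8°; wind correction +4.2° → command heading 47.0°, groundspeed 49.1 kt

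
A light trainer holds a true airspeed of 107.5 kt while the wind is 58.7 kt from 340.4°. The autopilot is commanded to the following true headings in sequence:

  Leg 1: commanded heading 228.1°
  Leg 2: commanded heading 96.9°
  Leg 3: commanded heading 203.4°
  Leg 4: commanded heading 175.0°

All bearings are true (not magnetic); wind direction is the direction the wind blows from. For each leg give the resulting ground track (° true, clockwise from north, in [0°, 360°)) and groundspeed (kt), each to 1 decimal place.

Leg 1: track=205.4°, groundspeed=140.7 kt
Leg 2: track=118.4°, groundspeed=143.6 kt
Leg 3: track=188.5°, groundspeed=155.7 kt
Leg 4: track=169.9°, groundspeed=165.0 kt

Leg 1: heading 228.1°; drift -22.7° → track 205.4°, groundspeed 140.7 kt
Leg 2: heading 96.9°; drift +21.5° → track 118.4°, groundspeed 143.6 kt
Leg 3: heading 203.4°; drift -14.9° → track 188.5°, groundspeed 155.7 kt
Leg 4: heading 175.0°; drift -5.1° → track 169.9°, groundspeed 165.0 kt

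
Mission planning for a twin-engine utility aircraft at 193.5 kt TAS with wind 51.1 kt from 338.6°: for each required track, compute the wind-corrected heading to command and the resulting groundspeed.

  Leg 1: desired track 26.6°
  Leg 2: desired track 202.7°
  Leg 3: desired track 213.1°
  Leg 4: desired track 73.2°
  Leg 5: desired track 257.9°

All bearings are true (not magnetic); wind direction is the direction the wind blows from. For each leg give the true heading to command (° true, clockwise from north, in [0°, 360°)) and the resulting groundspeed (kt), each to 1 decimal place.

Leg 1: heading=15.3°, groundspeed=155.5 kt
Leg 2: heading=213.3°, groundspeed=226.9 kt
Leg 3: heading=225.5°, groundspeed=218.6 kt
Leg 4: heading=57.9°, groundspeed=190.8 kt
Leg 5: heading=273.0°, groundspeed=178.6 kt

Leg 1: desired track 26.6°; wind correction -11.3° → command heading 15.3°, groundspeed 155.5 kt
Leg 2: desired track 202.7°; wind correction +10.6° → command heading 213.3°, groundspeed 226.9 kt
Leg 3: desired track 213.1°; wind correction +12.4° → command heading 225.5°, groundspeed 218.6 kt
Leg 4: desired track 73.2°; wind correction -15.3° → command heading 57.9°, groundspeed 190.8 kt
Leg 5: desired track 257.9°; wind correction +15.1° → command heading 273.0°, groundspeed 178.6 kt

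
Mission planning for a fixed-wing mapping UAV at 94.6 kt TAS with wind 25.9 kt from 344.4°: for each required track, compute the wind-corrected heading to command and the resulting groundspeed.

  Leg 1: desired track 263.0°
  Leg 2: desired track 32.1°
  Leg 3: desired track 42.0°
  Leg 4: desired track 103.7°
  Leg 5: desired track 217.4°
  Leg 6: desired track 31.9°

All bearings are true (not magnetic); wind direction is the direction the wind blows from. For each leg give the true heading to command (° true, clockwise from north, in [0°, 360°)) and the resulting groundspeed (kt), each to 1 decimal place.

Leg 1: heading=278.7°, groundspeed=87.2 kt
Leg 2: heading=20.4°, groundspeed=75.2 kt
Leg 3: heading=28.6°, groundspeed=78.2 kt
Leg 4: heading=89.9°, groundspeed=104.5 kt
Leg 5: heading=230.0°, groundspeed=107.9 kt
Leg 6: heading=20.3°, groundspeed=75.2 kt

Leg 1: desired track 263.0°; wind correction +15.7° → command heading 278.7°, groundspeed 87.2 kt
Leg 2: desired track 32.1°; wind correction -11.7° → command heading 20.4°, groundspeed 75.2 kt
Leg 3: desired track 42.0°; wind correction -13.4° → command heading 28.6°, groundspeed 78.2 kt
Leg 4: desired track 103.7°; wind correction -13.8° → command heading 89.9°, groundspeed 104.5 kt
Leg 5: desired track 217.4°; wind correction +12.6° → command heading 230.0°, groundspeed 107.9 kt
Leg 6: desired track 31.9°; wind correction -11.6° → command heading 20.3°, groundspeed 75.2 kt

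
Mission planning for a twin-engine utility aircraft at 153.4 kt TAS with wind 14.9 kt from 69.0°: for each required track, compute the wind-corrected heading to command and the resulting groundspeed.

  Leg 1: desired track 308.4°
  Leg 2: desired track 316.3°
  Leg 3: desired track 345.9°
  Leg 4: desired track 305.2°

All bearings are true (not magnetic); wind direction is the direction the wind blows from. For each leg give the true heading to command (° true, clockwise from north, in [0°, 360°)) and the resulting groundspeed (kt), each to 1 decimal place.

Leg 1: desired track 308.4°; wind correction +4.8° → command heading 313.2°, groundspeed 160.4 kt
Leg 2: desired track 316.3°; wind correction +5.1° → command heading 321.4°, groundspeed 158.5 kt
Leg 3: desired track 345.9°; wind correction +5.5° → command heading 351.4°, groundspeed 150.9 kt
Leg 4: desired track 305.2°; wind correction +4.6° → command heading 309.8°, groundspeed 161.2 kt

Leg 1: heading=313.2°, groundspeed=160.4 kt
Leg 2: heading=321.4°, groundspeed=158.5 kt
Leg 3: heading=351.4°, groundspeed=150.9 kt
Leg 4: heading=309.8°, groundspeed=161.2 kt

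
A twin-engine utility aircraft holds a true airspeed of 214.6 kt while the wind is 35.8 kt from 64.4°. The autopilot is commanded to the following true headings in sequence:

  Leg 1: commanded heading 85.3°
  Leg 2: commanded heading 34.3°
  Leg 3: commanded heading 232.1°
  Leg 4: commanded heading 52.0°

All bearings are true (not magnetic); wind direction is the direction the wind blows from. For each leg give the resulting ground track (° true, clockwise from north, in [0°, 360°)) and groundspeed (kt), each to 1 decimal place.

Leg 1: track=89.3°, groundspeed=181.6 kt
Leg 2: track=28.7°, groundspeed=184.5 kt
Leg 3: track=233.9°, groundspeed=249.7 kt
Leg 4: track=49.5°, groundspeed=179.8 kt

Leg 1: heading 85.3°; drift +4.0° → track 89.3°, groundspeed 181.6 kt
Leg 2: heading 34.3°; drift -5.6° → track 28.7°, groundspeed 184.5 kt
Leg 3: heading 232.1°; drift +1.8° → track 233.9°, groundspeed 249.7 kt
Leg 4: heading 52.0°; drift -2.5° → track 49.5°, groundspeed 179.8 kt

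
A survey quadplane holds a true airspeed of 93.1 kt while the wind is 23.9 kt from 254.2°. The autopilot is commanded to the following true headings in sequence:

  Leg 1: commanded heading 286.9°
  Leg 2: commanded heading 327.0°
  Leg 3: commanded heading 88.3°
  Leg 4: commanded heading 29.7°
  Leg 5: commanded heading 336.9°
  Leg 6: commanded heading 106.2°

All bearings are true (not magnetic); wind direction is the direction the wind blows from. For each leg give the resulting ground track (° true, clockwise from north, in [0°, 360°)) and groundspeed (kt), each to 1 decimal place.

Leg 1: heading 286.9°; drift +10.0° → track 296.9°, groundspeed 74.1 kt
Leg 2: heading 327.0°; drift +14.9° → track 341.9°, groundspeed 89.0 kt
Leg 3: heading 88.3°; drift -2.9° → track 85.4°, groundspeed 116.4 kt
Leg 4: heading 29.7°; drift +8.6° → track 38.3°, groundspeed 111.4 kt
Leg 5: heading 336.9°; drift +14.7° → track 351.6°, groundspeed 93.1 kt
Leg 6: heading 106.2°; drift -6.4° → track 99.8°, groundspeed 114.1 kt

Leg 1: track=296.9°, groundspeed=74.1 kt
Leg 2: track=341.9°, groundspeed=89.0 kt
Leg 3: track=85.4°, groundspeed=116.4 kt
Leg 4: track=38.3°, groundspeed=111.4 kt
Leg 5: track=351.6°, groundspeed=93.1 kt
Leg 6: track=99.8°, groundspeed=114.1 kt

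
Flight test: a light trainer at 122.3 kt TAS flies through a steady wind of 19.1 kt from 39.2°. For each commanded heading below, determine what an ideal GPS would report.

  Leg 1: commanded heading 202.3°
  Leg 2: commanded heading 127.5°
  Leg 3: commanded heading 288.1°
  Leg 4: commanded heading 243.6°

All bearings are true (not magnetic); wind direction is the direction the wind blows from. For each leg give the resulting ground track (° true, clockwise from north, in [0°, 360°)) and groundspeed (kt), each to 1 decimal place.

Leg 1: heading 202.3°; drift +2.3° → track 204.6°, groundspeed 140.7 kt
Leg 2: heading 127.5°; drift +8.9° → track 136.4°, groundspeed 123.2 kt
Leg 3: heading 288.1°; drift -7.9° → track 280.2°, groundspeed 130.4 kt
Leg 4: heading 243.6°; drift -3.2° → track 240.4°, groundspeed 139.9 kt

Leg 1: track=204.6°, groundspeed=140.7 kt
Leg 2: track=136.4°, groundspeed=123.2 kt
Leg 3: track=280.2°, groundspeed=130.4 kt
Leg 4: track=240.4°, groundspeed=139.9 kt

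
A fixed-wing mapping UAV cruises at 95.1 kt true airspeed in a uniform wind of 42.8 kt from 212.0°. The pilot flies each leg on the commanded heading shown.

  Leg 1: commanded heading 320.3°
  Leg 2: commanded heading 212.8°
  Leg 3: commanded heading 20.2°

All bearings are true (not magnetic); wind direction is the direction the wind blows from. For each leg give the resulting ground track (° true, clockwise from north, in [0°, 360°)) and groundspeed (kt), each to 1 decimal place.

Leg 1: track=340.8°, groundspeed=115.9 kt
Leg 2: track=213.5°, groundspeed=52.3 kt
Leg 3: track=23.9°, groundspeed=137.3 kt

Leg 1: heading 320.3°; drift +20.5° → track 340.8°, groundspeed 115.9 kt
Leg 2: heading 212.8°; drift +0.7° → track 213.5°, groundspeed 52.3 kt
Leg 3: heading 20.2°; drift +3.7° → track 23.9°, groundspeed 137.3 kt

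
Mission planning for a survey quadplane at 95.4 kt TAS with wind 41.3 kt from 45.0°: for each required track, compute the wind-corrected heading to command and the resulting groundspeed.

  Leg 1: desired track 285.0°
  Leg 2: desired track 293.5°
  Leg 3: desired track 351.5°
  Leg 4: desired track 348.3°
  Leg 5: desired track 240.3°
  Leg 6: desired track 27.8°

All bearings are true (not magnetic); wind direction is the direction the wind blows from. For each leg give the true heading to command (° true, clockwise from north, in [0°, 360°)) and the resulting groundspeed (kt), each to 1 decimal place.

Leg 1: desired track 285.0°; wind correction +22.0° → command heading 307.0°, groundspeed 109.1 kt
Leg 2: desired track 293.5°; wind correction +23.8° → command heading 317.3°, groundspeed 102.5 kt
Leg 3: desired track 351.5°; wind correction +20.4° → command heading 11.9°, groundspeed 64.9 kt
Leg 4: desired track 348.3°; wind correction +21.2° → command heading 9.5°, groundspeed 66.3 kt
Leg 5: desired track 240.3°; wind correction +6.6° → command heading 246.9°, groundspeed 134.6 kt
Leg 6: desired track 27.8°; wind correction +7.4° → command heading 35.2°, groundspeed 55.2 kt

Leg 1: heading=307.0°, groundspeed=109.1 kt
Leg 2: heading=317.3°, groundspeed=102.5 kt
Leg 3: heading=11.9°, groundspeed=64.9 kt
Leg 4: heading=9.5°, groundspeed=66.3 kt
Leg 5: heading=246.9°, groundspeed=134.6 kt
Leg 6: heading=35.2°, groundspeed=55.2 kt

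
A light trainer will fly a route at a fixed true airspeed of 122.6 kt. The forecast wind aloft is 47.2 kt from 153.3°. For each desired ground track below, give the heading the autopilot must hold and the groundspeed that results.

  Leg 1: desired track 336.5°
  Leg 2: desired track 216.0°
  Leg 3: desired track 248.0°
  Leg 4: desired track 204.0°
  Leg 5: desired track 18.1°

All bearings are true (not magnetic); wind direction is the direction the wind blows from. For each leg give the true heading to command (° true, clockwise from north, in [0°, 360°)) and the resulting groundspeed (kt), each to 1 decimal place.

Leg 1: heading=337.7°, groundspeed=169.7 kt
Leg 2: heading=196.0°, groundspeed=93.6 kt
Leg 3: heading=225.4°, groundspeed=117.1 kt
Leg 4: heading=186.7°, groundspeed=87.1 kt
Leg 5: heading=33.8°, groundspeed=151.5 kt

Leg 1: desired track 336.5°; wind correction +1.2° → command heading 337.7°, groundspeed 169.7 kt
Leg 2: desired track 216.0°; wind correction -20.0° → command heading 196.0°, groundspeed 93.6 kt
Leg 3: desired track 248.0°; wind correction -22.6° → command heading 225.4°, groundspeed 117.1 kt
Leg 4: desired track 204.0°; wind correction -17.3° → command heading 186.7°, groundspeed 87.1 kt
Leg 5: desired track 18.1°; wind correction +15.7° → command heading 33.8°, groundspeed 151.5 kt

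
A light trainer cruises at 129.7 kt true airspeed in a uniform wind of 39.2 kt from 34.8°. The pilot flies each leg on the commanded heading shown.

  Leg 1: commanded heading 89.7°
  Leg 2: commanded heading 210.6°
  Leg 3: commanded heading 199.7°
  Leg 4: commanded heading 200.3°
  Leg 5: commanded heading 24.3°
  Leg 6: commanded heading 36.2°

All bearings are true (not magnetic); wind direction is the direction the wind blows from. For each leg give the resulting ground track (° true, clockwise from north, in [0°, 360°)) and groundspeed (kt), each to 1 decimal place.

Leg 1: track=106.4°, groundspeed=111.9 kt
Leg 2: track=211.6°, groundspeed=168.8 kt
Leg 3: track=203.2°, groundspeed=167.9 kt
Leg 4: track=203.7°, groundspeed=167.9 kt
Leg 5: track=19.8°, groundspeed=91.4 kt
Leg 6: track=36.8°, groundspeed=90.5 kt

Leg 1: heading 89.7°; drift +16.7° → track 106.4°, groundspeed 111.9 kt
Leg 2: heading 210.6°; drift +1.0° → track 211.6°, groundspeed 168.8 kt
Leg 3: heading 199.7°; drift +3.5° → track 203.2°, groundspeed 167.9 kt
Leg 4: heading 200.3°; drift +3.4° → track 203.7°, groundspeed 167.9 kt
Leg 5: heading 24.3°; drift -4.5° → track 19.8°, groundspeed 91.4 kt
Leg 6: heading 36.2°; drift +0.6° → track 36.8°, groundspeed 90.5 kt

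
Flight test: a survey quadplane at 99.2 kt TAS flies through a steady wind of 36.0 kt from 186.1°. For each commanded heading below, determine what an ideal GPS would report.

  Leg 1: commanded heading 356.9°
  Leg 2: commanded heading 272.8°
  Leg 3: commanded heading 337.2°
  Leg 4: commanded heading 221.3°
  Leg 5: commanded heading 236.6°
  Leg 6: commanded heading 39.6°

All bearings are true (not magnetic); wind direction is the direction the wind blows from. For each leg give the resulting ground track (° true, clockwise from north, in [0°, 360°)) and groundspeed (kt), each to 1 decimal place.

Leg 1: track=359.3°, groundspeed=134.9 kt
Leg 2: track=293.1°, groundspeed=103.6 kt
Leg 3: track=344.8°, groundspeed=131.9 kt
Leg 4: track=237.9°, groundspeed=72.8 kt
Leg 5: track=256.6°, groundspeed=81.2 kt
Leg 6: track=30.9°, groundspeed=130.7 kt

Leg 1: heading 356.9°; drift +2.4° → track 359.3°, groundspeed 134.9 kt
Leg 2: heading 272.8°; drift +20.3° → track 293.1°, groundspeed 103.6 kt
Leg 3: heading 337.2°; drift +7.6° → track 344.8°, groundspeed 131.9 kt
Leg 4: heading 221.3°; drift +16.6° → track 237.9°, groundspeed 72.8 kt
Leg 5: heading 236.6°; drift +20.0° → track 256.6°, groundspeed 81.2 kt
Leg 6: heading 39.6°; drift -8.7° → track 30.9°, groundspeed 130.7 kt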